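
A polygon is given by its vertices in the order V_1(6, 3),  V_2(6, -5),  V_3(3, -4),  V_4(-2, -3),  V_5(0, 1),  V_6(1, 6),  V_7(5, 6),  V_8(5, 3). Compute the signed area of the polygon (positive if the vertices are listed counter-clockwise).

Σ = (-48) + (-9) + (-17) + (-2) + (-1) + (-24) + (-15) + (-3) = -119
Signed area = Σ/2 = -59.5 (negative ⇒ clockwise traversal).

-59.5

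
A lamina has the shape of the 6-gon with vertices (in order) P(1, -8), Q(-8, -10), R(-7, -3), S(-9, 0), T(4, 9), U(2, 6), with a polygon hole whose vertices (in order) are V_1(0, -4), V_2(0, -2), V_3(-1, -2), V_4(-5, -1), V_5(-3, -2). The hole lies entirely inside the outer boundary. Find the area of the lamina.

118

Outer boundary:
Apply Gauss's area formula: 2A = Σ (x_i·y_{i+1} − x_{i+1}·y_i), indices taken mod 6.
Cross-terms: -74, -46, -27, -81, 6, -22  ⇒  Σ = -244
Area = |Σ|/2 = 122.
Hole:
Cross-terms: 0, -2, -9, 7, 12  ⇒  Σ = 8
Area = |Σ|/2 = 4.
Net area = 122 − 4 = 118.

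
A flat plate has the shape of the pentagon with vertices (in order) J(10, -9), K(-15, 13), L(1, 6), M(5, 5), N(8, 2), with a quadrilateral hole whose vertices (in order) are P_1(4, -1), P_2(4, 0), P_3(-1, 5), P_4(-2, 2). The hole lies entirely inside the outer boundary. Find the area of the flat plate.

Outer boundary:
Apply the shoelace (surveyor's) formula: 2A = Σ (x_i·y_{i+1} − x_{i+1}·y_i), indices taken mod 5.
J→K: (10)(13) − (-15)(-9) = -5
K→L: (-15)(6) − (1)(13) = -103
L→M: (1)(5) − (5)(6) = -25
M→N: (5)(2) − (8)(5) = -30
N→J: (8)(-9) − (10)(2) = -92
Σ = -255
Area = |Σ|/2 = 127.5.
Hole:
Cross-terms: 4, 20, 8, -6  ⇒  Σ = 26
Area = |Σ|/2 = 13.
Net area = 127.5 − 13 = 114.5.

114.5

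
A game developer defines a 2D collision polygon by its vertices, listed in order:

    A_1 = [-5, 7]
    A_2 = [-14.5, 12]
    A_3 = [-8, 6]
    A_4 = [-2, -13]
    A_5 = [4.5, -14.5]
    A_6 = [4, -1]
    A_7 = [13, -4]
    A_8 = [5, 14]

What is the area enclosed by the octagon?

Apply the surveyor's formula: 2A = Σ (x_i·y_{i+1} − x_{i+1}·y_i), indices taken mod 8.
Cross-terms: 41.5, 9, 116, 87.5, 53.5, -3, 202, 105  ⇒  Σ = 611.5
Area = |Σ|/2 = 305.75.

305.75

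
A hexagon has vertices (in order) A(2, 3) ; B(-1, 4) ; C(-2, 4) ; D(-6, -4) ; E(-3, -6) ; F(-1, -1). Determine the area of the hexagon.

Σ = (11) + (4) + (32) + (24) + (-3) + (-1) = 67
Area = |Σ|/2 = 33.5.

33.5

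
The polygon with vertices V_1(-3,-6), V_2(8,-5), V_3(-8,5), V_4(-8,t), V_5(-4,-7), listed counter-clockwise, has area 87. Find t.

-3

The doubled signed area Σ (x_i y_{i+1} − x_{i+1} y_i) is linear in t.
With t=0 it equals 162; the coefficient of t is -4 (from the two edges through V_4).
So -4·t + 162 = 2·87 = 174 ⇒ t = -3.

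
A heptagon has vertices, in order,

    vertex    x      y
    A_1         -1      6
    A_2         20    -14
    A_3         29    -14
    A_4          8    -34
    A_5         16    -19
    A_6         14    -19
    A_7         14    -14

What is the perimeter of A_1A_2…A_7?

116

|A_1A_2| = √((21)² + (-20)²) = √841 = 29
|A_2A_3| = √((9)² + (0)²) = √81 = 9
|A_3A_4| = √((-21)² + (-20)²) = √841 = 29
|A_4A_5| = √((8)² + (15)²) = √289 = 17
|A_5A_6| = √((-2)² + (0)²) = √4 = 2
|A_6A_7| = √((0)² + (5)²) = √25 = 5
|A_7A_1| = √((-15)² + (20)²) = √625 = 25
Perimeter = 29 + 9 + 29 + 17 + 2 + 5 + 25 = 116.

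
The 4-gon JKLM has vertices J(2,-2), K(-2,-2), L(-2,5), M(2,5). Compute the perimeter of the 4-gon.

|JK| = √((-4)² + (0)²) = √16 = 4
|KL| = √((0)² + (7)²) = √49 = 7
|LM| = √((4)² + (0)²) = √16 = 4
|MJ| = √((0)² + (-7)²) = √49 = 7
Perimeter = 4 + 7 + 4 + 7 = 22.

22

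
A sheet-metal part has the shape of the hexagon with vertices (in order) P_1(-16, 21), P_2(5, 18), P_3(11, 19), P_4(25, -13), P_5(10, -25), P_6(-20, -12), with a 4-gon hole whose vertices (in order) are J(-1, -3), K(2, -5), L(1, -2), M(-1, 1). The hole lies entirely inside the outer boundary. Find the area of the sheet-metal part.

1413

Outer boundary:
Apply the shoelace formula: 2A = Σ (x_i·y_{i+1} − x_{i+1}·y_i), indices taken mod 6.
P_1→P_2: (-16)(18) − (5)(21) = -393
P_2→P_3: (5)(19) − (11)(18) = -103
P_3→P_4: (11)(-13) − (25)(19) = -618
P_4→P_5: (25)(-25) − (10)(-13) = -495
P_5→P_6: (10)(-12) − (-20)(-25) = -620
P_6→P_1: (-20)(21) − (-16)(-12) = -612
Σ = -2841
Area = |Σ|/2 = 1420.5.
Hole:
Apply the surveyor's formula: 2A = Σ (x_i·y_{i+1} − x_{i+1}·y_i), indices taken mod 4.
Cross-terms: 11, 1, -1, 4  ⇒  Σ = 15
Area = |Σ|/2 = 7.5.
Net area = 1420.5 − 7.5 = 1413.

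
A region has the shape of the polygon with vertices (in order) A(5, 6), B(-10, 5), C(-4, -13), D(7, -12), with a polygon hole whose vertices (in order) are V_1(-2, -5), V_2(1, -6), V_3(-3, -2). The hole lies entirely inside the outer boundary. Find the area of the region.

234

Outer boundary:
A→B: (5)(5) − (-10)(6) = 85
B→C: (-10)(-13) − (-4)(5) = 150
C→D: (-4)(-12) − (7)(-13) = 139
D→A: (7)(6) − (5)(-12) = 102
Σ = 476
Area = |Σ|/2 = 238.
Hole:
Σ = (17) + (-20) + (11) = 8
Area = |Σ|/2 = 4.
Net area = 238 − 4 = 234.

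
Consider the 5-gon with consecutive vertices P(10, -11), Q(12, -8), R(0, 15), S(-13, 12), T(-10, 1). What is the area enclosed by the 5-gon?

Apply the surveyor's formula: 2A = Σ (x_i·y_{i+1} − x_{i+1}·y_i), indices taken mod 5.
P→Q: (10)(-8) − (12)(-11) = 52
Q→R: (12)(15) − (0)(-8) = 180
R→S: (0)(12) − (-13)(15) = 195
S→T: (-13)(1) − (-10)(12) = 107
T→P: (-10)(-11) − (10)(1) = 100
Σ = 634
Area = |Σ|/2 = 317.

317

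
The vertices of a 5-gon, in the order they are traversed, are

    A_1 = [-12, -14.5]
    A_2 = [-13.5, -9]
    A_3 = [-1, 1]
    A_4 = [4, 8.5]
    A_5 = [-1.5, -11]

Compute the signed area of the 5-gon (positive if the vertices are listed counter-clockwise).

Σ = (-87.75) + (-22.5) + (-12.5) + (-31.25) + (-110.25) = -264.25
Signed area = Σ/2 = -132.125 (negative ⇒ clockwise traversal).

-132.125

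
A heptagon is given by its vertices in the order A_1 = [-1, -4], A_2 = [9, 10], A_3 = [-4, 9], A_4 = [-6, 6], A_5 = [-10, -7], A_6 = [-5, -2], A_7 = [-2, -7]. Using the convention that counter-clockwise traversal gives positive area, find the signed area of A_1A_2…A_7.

148

Cross-terms: 26, 121, 30, 102, -15, 31, 1  ⇒  Σ = 296
Signed area = Σ/2 = 148 (positive ⇒ counter-clockwise traversal).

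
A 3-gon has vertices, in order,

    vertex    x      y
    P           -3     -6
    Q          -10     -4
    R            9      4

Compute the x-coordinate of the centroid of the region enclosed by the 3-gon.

-4/3

Apply Gauss's area formula. First the cross-terms c_i = x_i·y_{i+1} − x_{i+1}·y_i:
  -48, -4, -42  ⇒  2A = -94, A = -47.
Then Σ (x_i + x_{i+1})·c_i = 376, so x̄ = 376 / (6·(-47)) = -4/3.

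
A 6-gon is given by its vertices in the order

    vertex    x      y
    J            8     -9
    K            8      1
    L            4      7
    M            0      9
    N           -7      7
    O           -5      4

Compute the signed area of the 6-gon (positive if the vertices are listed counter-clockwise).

Apply Gauss's area formula: 2A = Σ (x_i·y_{i+1} − x_{i+1}·y_i), indices taken mod 6.
Σ = (80) + (52) + (36) + (63) + (7) + (13) = 251
Signed area = Σ/2 = 125.5 (positive ⇒ counter-clockwise traversal).

125.5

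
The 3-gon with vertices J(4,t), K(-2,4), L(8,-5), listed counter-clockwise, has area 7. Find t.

The doubled signed area Σ (x_i y_{i+1} − x_{i+1} y_i) is linear in t.
With t=0 it equals 14; the coefficient of t is 10 (from the two edges through J).
So 10·t + 14 = 2·7 = 14 ⇒ t = 0.

0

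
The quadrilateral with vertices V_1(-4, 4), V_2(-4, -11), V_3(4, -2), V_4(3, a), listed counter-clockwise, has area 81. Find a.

4

Write out the shoelace sum; only the two edges meeting at V_4 involve a:
2·Area = [(4·a − 3·(-2)) + (3·4 − (-4)·a)] + 112
       = 8·a + 130 = 162
⇒ a = 4.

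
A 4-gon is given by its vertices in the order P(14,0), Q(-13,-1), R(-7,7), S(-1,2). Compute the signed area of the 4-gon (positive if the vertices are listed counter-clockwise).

-73.5

Cross-terms: -14, -98, -7, -28  ⇒  Σ = -147
Signed area = Σ/2 = -73.5 (negative ⇒ clockwise traversal).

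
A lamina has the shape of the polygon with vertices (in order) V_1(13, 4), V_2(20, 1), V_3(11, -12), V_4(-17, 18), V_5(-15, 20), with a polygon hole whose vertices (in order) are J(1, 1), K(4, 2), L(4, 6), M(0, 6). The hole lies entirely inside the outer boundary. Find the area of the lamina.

341

Outer boundary:
Apply the shoelace (surveyor's) formula: 2A = Σ (x_i·y_{i+1} − x_{i+1}·y_i), indices taken mod 5.
Cross-terms: -67, -251, -6, -70, -320  ⇒  Σ = -714
Area = |Σ|/2 = 357.
Hole:
Apply the shoelace (surveyor's) formula: 2A = Σ (x_i·y_{i+1} − x_{i+1}·y_i), indices taken mod 4.
J→K: (1)(2) − (4)(1) = -2
K→L: (4)(6) − (4)(2) = 16
L→M: (4)(6) − (0)(6) = 24
M→J: (0)(1) − (1)(6) = -6
Σ = 32
Area = |Σ|/2 = 16.
Net area = 357 − 16 = 341.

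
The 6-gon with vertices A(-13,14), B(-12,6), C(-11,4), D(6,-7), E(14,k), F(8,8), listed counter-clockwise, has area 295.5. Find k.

-2

The doubled signed area Σ (x_i y_{i+1} − x_{i+1} y_i) is linear in k.
With k=0 it equals 587; the coefficient of k is -2 (from the two edges through E).
So -2·k + 587 = 2·295.5 = 591 ⇒ k = -2.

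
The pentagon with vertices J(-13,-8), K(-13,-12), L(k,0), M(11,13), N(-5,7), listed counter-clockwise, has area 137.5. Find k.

The doubled signed area Σ (x_i y_{i+1} − x_{i+1} y_i) is linear in k.
With k=0 it equals 325; the coefficient of k is 25 (from the two edges through L).
So 25·k + 325 = 2·137.5 = 275 ⇒ k = -2.

-2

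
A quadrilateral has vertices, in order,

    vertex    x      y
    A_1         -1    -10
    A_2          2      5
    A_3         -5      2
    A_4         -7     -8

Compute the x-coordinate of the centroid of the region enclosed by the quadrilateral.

Apply the shoelace formula. First the cross-terms c_i = x_i·y_{i+1} − x_{i+1}·y_i:
  15, 29, 54, 62  ⇒  2A = 160, A = 80.
Then Σ (x_i + x_{i+1})·c_i = -1216, so x̄ = -1216 / (6·80) = -38/15.

-38/15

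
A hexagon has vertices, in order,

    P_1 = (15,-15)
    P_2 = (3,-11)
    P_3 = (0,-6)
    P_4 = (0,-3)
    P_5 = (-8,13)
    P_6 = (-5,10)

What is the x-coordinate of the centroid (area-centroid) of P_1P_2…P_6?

Apply the surveyor's formula. First the cross-terms c_i = x_i·y_{i+1} − x_{i+1}·y_i:
  -120, -18, 0, -24, -15, -75  ⇒  2A = -252, A = -126.
Then Σ (x_i + x_{i+1})·c_i = -2577, so x̄ = -2577 / (6·(-126)) = 859/252.

859/252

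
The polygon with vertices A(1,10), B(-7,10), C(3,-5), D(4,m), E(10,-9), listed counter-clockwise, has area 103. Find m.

-4

The doubled signed area Σ (x_i y_{i+1} − x_{i+1} y_i) is linear in m.
With m=0 it equals 178; the coefficient of m is -7 (from the two edges through D).
So -7·m + 178 = 2·103 = 206 ⇒ m = -4.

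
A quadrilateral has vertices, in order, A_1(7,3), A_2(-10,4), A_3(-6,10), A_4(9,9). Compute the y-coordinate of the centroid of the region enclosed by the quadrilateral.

Apply the surveyor's formula. First the cross-terms c_i = x_i·y_{i+1} − x_{i+1}·y_i:
  58, -76, -144, -36  ⇒  2A = -198, A = -99.
Then Σ (y_i + y_{i+1})·c_i = -3826, so ȳ = -3826 / (6·(-99)) = 1913/297.

1913/297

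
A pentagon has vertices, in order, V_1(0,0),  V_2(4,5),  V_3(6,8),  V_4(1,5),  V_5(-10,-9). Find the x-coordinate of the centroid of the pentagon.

Apply the shoelace formula. First the cross-terms c_i = x_i·y_{i+1} − x_{i+1}·y_i:
  0, 2, 22, 41, 0  ⇒  2A = 65, A = 32.5.
Then Σ (x_i + x_{i+1})·c_i = -195, so x̄ = -195 / (6·32.5) = -1.

-1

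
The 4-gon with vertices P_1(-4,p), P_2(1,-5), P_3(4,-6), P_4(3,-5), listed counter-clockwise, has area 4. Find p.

-2

The doubled signed area Σ (x_i y_{i+1} − x_{i+1} y_i) is linear in p.
With p=0 it equals 12; the coefficient of p is 2 (from the two edges through P_1).
So 2·p + 12 = 2·4 = 8 ⇒ p = -2.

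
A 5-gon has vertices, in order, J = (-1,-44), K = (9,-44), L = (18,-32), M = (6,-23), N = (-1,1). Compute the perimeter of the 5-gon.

|JK| = √((10)² + (0)²) = √100 = 10
|KL| = √((9)² + (12)²) = √225 = 15
|LM| = √((-12)² + (9)²) = √225 = 15
|MN| = √((-7)² + (24)²) = √625 = 25
|NJ| = √((0)² + (-45)²) = √2025 = 45
Perimeter = 10 + 15 + 15 + 25 + 45 = 110.

110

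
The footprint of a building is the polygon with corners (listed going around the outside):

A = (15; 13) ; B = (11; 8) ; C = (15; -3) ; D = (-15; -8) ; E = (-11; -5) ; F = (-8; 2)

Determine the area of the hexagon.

275

Apply the shoelace (surveyor's) formula: 2A = Σ (x_i·y_{i+1} − x_{i+1}·y_i), indices taken mod 6.
Σ = (-23) + (-153) + (-165) + (-13) + (-62) + (-134) = -550
Area = |Σ|/2 = 275.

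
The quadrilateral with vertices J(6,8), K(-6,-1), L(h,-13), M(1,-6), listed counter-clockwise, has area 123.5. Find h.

-14

Write out the shoelace sum; only the two edges meeting at L involve h:
2·Area = [((-6)·(-13) − h·(-1)) + (h·(-6) − 1·(-13))] + 86
       = -5·h + 177 = 247
⇒ h = -14.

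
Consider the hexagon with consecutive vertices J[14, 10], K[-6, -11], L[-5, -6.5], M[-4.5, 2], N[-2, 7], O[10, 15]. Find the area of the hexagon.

193.375

Apply the shoelace (surveyor's) formula: 2A = Σ (x_i·y_{i+1} − x_{i+1}·y_i), indices taken mod 6.
Cross-terms: -94, -16, -39.25, -27.5, -100, -110  ⇒  Σ = -386.75
Area = |Σ|/2 = 193.375.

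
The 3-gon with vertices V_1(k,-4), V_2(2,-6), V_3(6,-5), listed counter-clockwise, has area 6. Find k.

-2

Write out the shoelace sum; only the two edges meeting at V_1 involve k:
2·Area = [(6·(-4) − k·(-5)) + (k·(-6) − 2·(-4))] + 26
       = -1·k + 10 = 12
⇒ k = -2.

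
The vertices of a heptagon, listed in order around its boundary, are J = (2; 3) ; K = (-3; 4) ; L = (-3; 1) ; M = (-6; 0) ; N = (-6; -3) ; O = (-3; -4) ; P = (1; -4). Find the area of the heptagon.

Apply the shoelace formula: 2A = Σ (x_i·y_{i+1} − x_{i+1}·y_i), indices taken mod 7.
Cross-terms: 17, 9, 6, 18, 15, 16, 11  ⇒  Σ = 92
Area = |Σ|/2 = 46.

46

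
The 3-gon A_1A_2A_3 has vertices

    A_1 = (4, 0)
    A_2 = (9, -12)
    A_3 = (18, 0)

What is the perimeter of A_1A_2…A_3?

|A_1A_2| = √((5)² + (-12)²) = √169 = 13
|A_2A_3| = √((9)² + (12)²) = √225 = 15
|A_3A_1| = √((-14)² + (0)²) = √196 = 14
Perimeter = 13 + 15 + 14 = 42.

42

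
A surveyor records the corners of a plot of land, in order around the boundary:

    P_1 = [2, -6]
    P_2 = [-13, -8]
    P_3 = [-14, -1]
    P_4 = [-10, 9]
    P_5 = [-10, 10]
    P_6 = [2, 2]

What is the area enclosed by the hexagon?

197.5

Σ = (-94) + (-99) + (-136) + (-10) + (-40) + (-16) = -395
Area = |Σ|/2 = 197.5.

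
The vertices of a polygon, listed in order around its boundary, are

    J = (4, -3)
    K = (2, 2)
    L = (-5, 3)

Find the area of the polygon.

16.5

Apply the shoelace formula: 2A = Σ (x_i·y_{i+1} − x_{i+1}·y_i), indices taken mod 3.
J→K: (4)(2) − (2)(-3) = 14
K→L: (2)(3) − (-5)(2) = 16
L→J: (-5)(-3) − (4)(3) = 3
Σ = 33
Area = |Σ|/2 = 16.5.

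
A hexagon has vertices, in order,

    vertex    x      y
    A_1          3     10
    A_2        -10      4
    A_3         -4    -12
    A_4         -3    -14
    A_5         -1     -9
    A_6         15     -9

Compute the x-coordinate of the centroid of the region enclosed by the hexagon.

9/7

Apply the shoelace formula. First the cross-terms c_i = x_i·y_{i+1} − x_{i+1}·y_i:
  112, 136, 20, 13, 144, 177  ⇒  2A = 602, A = 301.
Then Σ (x_i + x_{i+1})·c_i = 2322, so x̄ = 2322 / (6·301) = 9/7.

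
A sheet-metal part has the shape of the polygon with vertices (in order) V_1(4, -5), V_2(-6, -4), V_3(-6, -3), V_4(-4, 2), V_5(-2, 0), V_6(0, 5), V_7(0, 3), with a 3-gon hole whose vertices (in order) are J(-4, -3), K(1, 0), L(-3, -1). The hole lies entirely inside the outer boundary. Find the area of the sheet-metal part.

Outer boundary:
V_1→V_2: (4)(-4) − (-6)(-5) = -46
V_2→V_3: (-6)(-3) − (-6)(-4) = -6
V_3→V_4: (-6)(2) − (-4)(-3) = -24
V_4→V_5: (-4)(0) − (-2)(2) = 4
V_5→V_6: (-2)(5) − (0)(0) = -10
V_6→V_7: (0)(3) − (0)(5) = 0
V_7→V_1: (0)(-5) − (4)(3) = -12
Σ = -94
Area = |Σ|/2 = 47.
Hole:
Σ = (3) + (-1) + (5) = 7
Area = |Σ|/2 = 3.5.
Net area = 47 − 3.5 = 43.5.

43.5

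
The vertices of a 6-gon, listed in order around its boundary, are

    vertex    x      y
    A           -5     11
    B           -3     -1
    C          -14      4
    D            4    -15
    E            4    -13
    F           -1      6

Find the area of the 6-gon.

122

Cross-terms: 38, -26, 194, 8, 11, 19  ⇒  Σ = 244
Area = |Σ|/2 = 122.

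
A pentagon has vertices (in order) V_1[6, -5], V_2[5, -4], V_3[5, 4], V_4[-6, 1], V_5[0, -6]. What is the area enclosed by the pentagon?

Apply the surveyor's formula: 2A = Σ (x_i·y_{i+1} − x_{i+1}·y_i), indices taken mod 5.
Σ = (1) + (40) + (29) + (36) + (36) = 142
Area = |Σ|/2 = 71.

71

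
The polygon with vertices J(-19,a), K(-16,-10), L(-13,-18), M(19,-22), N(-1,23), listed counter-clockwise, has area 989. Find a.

10

The doubled signed area Σ (x_i y_{i+1} − x_{i+1} y_i) is linear in a.
With a=0 it equals 1828; the coefficient of a is 15 (from the two edges through J).
So 15·a + 1828 = 2·989 = 1978 ⇒ a = 10.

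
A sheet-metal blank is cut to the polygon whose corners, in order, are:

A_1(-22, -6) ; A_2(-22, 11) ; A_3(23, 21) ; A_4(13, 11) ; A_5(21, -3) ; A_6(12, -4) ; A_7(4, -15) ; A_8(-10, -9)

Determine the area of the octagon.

957.5

Σ = (-374) + (-715) + (-20) + (-270) + (-48) + (-164) + (-186) + (-138) = -1915
Area = |Σ|/2 = 957.5.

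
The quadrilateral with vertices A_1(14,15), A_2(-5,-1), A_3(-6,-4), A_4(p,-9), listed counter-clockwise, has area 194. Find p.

Write out the shoelace sum; only the two edges meeting at A_4 involve p:
2·Area = [((-6)·(-9) − p·(-4)) + (p·15 − 14·(-9))] + 75
       = 19·p + 255 = 388
⇒ p = 7.

7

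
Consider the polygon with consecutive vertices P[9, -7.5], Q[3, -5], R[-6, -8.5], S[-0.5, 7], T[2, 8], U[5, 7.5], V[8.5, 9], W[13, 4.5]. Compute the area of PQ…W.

201.375

P→Q: (9)(-5) − (3)(-7.5) = -22.5
Q→R: (3)(-8.5) − (-6)(-5) = -55.5
R→S: (-6)(7) − (-0.5)(-8.5) = -46.25
S→T: (-0.5)(8) − (2)(7) = -18
T→U: (2)(7.5) − (5)(8) = -25
U→V: (5)(9) − (8.5)(7.5) = -18.75
V→W: (8.5)(4.5) − (13)(9) = -78.75
W→P: (13)(-7.5) − (9)(4.5) = -138
Σ = -402.75
Area = |Σ|/2 = 201.375.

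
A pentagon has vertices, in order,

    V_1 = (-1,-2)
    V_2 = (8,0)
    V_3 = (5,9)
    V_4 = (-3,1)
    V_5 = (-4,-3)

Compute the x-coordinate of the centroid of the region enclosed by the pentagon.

166/69

Apply the shoelace formula. First the cross-terms c_i = x_i·y_{i+1} − x_{i+1}·y_i:
  16, 72, 32, 13, 5  ⇒  2A = 138, A = 69.
Then Σ (x_i + x_{i+1})·c_i = 996, so x̄ = 996 / (6·69) = 166/69.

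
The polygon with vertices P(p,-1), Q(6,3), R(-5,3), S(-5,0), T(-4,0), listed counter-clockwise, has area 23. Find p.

-4

Write out the shoelace sum; only the two edges meeting at P involve p:
2·Area = [((-4)·(-1) − p·0) + (p·3 − 6·(-1))] + 48
       = 3·p + 58 = 46
⇒ p = -4.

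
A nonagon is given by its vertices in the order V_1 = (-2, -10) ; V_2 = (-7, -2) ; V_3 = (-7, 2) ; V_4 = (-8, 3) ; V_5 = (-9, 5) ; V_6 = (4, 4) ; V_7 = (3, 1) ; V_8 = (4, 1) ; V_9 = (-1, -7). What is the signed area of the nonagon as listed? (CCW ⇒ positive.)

-104

Σ = (-66) + (-28) + (-5) + (-13) + (-56) + (-8) + (-1) + (-27) + (-4) = -208
Signed area = Σ/2 = -104 (negative ⇒ clockwise traversal).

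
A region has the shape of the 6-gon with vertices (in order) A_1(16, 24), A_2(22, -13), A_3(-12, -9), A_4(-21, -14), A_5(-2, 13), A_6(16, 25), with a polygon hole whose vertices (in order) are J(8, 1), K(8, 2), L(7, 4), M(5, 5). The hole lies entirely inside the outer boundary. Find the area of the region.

840

Outer boundary:
Apply the shoelace (surveyor's) formula: 2A = Σ (x_i·y_{i+1} − x_{i+1}·y_i), indices taken mod 6.
A_1→A_2: (16)(-13) − (22)(24) = -736
A_2→A_3: (22)(-9) − (-12)(-13) = -354
A_3→A_4: (-12)(-14) − (-21)(-9) = -21
A_4→A_5: (-21)(13) − (-2)(-14) = -301
A_5→A_6: (-2)(25) − (16)(13) = -258
A_6→A_1: (16)(24) − (16)(25) = -16
Σ = -1686
Area = |Σ|/2 = 843.
Hole:
Σ = (8) + (18) + (15) + (-35) = 6
Area = |Σ|/2 = 3.
Net area = 843 − 3 = 840.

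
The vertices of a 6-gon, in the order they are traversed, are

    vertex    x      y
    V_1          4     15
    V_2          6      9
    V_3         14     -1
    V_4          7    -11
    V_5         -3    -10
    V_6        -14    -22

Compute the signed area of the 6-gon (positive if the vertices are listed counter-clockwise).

-316

Cross-terms: -54, -132, -147, -103, -74, -122  ⇒  Σ = -632
Signed area = Σ/2 = -316 (negative ⇒ clockwise traversal).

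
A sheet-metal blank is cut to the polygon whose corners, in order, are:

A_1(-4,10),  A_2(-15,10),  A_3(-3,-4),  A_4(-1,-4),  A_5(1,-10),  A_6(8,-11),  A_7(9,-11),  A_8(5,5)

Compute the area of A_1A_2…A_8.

Σ = (110) + (90) + (8) + (14) + (69) + (11) + (100) + (70) = 472
Area = |Σ|/2 = 236.

236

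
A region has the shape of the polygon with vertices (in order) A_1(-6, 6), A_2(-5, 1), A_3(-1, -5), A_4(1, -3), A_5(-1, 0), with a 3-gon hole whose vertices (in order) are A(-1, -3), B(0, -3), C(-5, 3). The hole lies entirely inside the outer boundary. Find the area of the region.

21.5

Outer boundary:
Apply the shoelace formula: 2A = Σ (x_i·y_{i+1} − x_{i+1}·y_i), indices taken mod 5.
Cross-terms: 24, 26, 8, -3, -6  ⇒  Σ = 49
Area = |Σ|/2 = 24.5.
Hole:
Apply Gauss's area formula: 2A = Σ (x_i·y_{i+1} − x_{i+1}·y_i), indices taken mod 3.
A→B: (-1)(-3) − (0)(-3) = 3
B→C: (0)(3) − (-5)(-3) = -15
C→A: (-5)(-3) − (-1)(3) = 18
Σ = 6
Area = |Σ|/2 = 3.
Net area = 24.5 − 3 = 21.5.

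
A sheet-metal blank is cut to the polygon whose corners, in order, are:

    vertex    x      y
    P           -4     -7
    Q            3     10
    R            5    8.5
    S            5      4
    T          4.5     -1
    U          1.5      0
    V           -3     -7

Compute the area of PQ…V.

Apply the shoelace formula: 2A = Σ (x_i·y_{i+1} − x_{i+1}·y_i), indices taken mod 7.
Σ = (-19) + (-24.5) + (-22.5) + (-23) + (1.5) + (-10.5) + (-7) = -105
Area = |Σ|/2 = 52.5.

52.5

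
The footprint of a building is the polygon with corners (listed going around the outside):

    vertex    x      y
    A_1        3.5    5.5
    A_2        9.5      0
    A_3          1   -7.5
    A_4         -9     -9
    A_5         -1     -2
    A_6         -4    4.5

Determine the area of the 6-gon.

Apply the shoelace (surveyor's) formula: 2A = Σ (x_i·y_{i+1} − x_{i+1}·y_i), indices taken mod 6.
A_1→A_2: (3.5)(0) − (9.5)(5.5) = -52.25
A_2→A_3: (9.5)(-7.5) − (1)(0) = -71.25
A_3→A_4: (1)(-9) − (-9)(-7.5) = -76.5
A_4→A_5: (-9)(-2) − (-1)(-9) = 9
A_5→A_6: (-1)(4.5) − (-4)(-2) = -12.5
A_6→A_1: (-4)(5.5) − (3.5)(4.5) = -37.75
Σ = -241.25
Area = |Σ|/2 = 120.625.

120.625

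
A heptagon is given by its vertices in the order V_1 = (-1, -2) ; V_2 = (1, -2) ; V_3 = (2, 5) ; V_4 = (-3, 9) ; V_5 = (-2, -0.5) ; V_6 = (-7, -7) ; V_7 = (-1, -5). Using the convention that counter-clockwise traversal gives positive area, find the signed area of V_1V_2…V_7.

Σ = (4) + (9) + (33) + (19.5) + (10.5) + (28) + (-3) = 101
Signed area = Σ/2 = 50.5 (positive ⇒ counter-clockwise traversal).

50.5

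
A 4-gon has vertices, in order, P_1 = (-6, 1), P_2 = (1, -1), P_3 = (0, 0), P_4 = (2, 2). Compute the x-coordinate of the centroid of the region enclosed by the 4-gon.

Apply the shoelace formula. First the cross-terms c_i = x_i·y_{i+1} − x_{i+1}·y_i:
  5, 0, 0, 14  ⇒  2A = 19, A = 9.5.
Then Σ (x_i + x_{i+1})·c_i = -81, so x̄ = -81 / (6·9.5) = -27/19.

-27/19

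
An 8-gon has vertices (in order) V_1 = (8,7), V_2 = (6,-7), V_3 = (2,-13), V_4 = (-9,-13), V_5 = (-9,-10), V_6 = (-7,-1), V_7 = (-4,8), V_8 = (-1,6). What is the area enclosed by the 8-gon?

262

Apply the surveyor's formula: 2A = Σ (x_i·y_{i+1} − x_{i+1}·y_i), indices taken mod 8.
V_1→V_2: (8)(-7) − (6)(7) = -98
V_2→V_3: (6)(-13) − (2)(-7) = -64
V_3→V_4: (2)(-13) − (-9)(-13) = -143
V_4→V_5: (-9)(-10) − (-9)(-13) = -27
V_5→V_6: (-9)(-1) − (-7)(-10) = -61
V_6→V_7: (-7)(8) − (-4)(-1) = -60
V_7→V_8: (-4)(6) − (-1)(8) = -16
V_8→V_1: (-1)(7) − (8)(6) = -55
Σ = -524
Area = |Σ|/2 = 262.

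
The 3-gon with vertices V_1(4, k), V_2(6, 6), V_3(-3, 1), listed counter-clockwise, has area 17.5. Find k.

The doubled signed area Σ (x_i y_{i+1} − x_{i+1} y_i) is linear in k.
With k=0 it equals 44; the coefficient of k is -9 (from the two edges through V_1).
So -9·k + 44 = 2·17.5 = 35 ⇒ k = 1.

1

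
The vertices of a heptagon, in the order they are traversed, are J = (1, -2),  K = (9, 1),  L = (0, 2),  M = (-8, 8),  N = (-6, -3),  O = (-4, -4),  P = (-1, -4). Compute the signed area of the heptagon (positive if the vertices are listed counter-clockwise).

Apply the shoelace formula: 2A = Σ (x_i·y_{i+1} − x_{i+1}·y_i), indices taken mod 7.
J→K: (1)(1) − (9)(-2) = 19
K→L: (9)(2) − (0)(1) = 18
L→M: (0)(8) − (-8)(2) = 16
M→N: (-8)(-3) − (-6)(8) = 72
N→O: (-6)(-4) − (-4)(-3) = 12
O→P: (-4)(-4) − (-1)(-4) = 12
P→J: (-1)(-2) − (1)(-4) = 6
Σ = 155
Signed area = Σ/2 = 77.5 (positive ⇒ counter-clockwise traversal).

77.5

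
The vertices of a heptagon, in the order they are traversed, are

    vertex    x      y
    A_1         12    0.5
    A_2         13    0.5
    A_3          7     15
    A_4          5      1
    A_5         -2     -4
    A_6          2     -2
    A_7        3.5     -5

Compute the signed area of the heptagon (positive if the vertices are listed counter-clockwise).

Σ = (-0.5) + (191.5) + (-68) + (-18) + (12) + (-3) + (61.75) = 175.75
Signed area = Σ/2 = 87.875 (positive ⇒ counter-clockwise traversal).

87.875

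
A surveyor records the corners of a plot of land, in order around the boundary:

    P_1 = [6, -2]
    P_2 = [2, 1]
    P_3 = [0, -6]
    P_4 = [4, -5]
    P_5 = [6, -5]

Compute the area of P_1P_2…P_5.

Σ = (10) + (-12) + (24) + (10) + (18) = 50
Area = |Σ|/2 = 25.

25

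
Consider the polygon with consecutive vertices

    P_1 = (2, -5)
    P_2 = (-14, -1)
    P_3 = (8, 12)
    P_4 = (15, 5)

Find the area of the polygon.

228.5

Σ = (-72) + (-160) + (-140) + (-85) = -457
Area = |Σ|/2 = 228.5.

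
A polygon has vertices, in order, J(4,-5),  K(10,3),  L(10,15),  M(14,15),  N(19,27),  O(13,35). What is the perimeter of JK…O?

|JK| = √((6)² + (8)²) = √100 = 10
|KL| = √((0)² + (12)²) = √144 = 12
|LM| = √((4)² + (0)²) = √16 = 4
|MN| = √((5)² + (12)²) = √169 = 13
|NO| = √((-6)² + (8)²) = √100 = 10
|OJ| = √((-9)² + (-40)²) = √1681 = 41
Perimeter = 10 + 12 + 4 + 13 + 10 + 41 = 90.

90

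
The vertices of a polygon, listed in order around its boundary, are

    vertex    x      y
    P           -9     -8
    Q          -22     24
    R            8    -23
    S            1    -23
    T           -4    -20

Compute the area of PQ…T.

Σ = (-392) + (314) + (-161) + (-112) + (-148) = -499
Area = |Σ|/2 = 249.5.

249.5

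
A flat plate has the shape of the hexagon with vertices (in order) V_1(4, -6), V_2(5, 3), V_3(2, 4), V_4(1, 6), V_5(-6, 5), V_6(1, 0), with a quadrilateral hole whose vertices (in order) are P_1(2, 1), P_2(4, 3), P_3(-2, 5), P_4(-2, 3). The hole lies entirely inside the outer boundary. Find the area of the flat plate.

35

Outer boundary:
V_1→V_2: (4)(3) − (5)(-6) = 42
V_2→V_3: (5)(4) − (2)(3) = 14
V_3→V_4: (2)(6) − (1)(4) = 8
V_4→V_5: (1)(5) − (-6)(6) = 41
V_5→V_6: (-6)(0) − (1)(5) = -5
V_6→V_1: (1)(-6) − (4)(0) = -6
Σ = 94
Area = |Σ|/2 = 47.
Hole:
Apply Gauss's area formula: 2A = Σ (x_i·y_{i+1} − x_{i+1}·y_i), indices taken mod 4.
P_1→P_2: (2)(3) − (4)(1) = 2
P_2→P_3: (4)(5) − (-2)(3) = 26
P_3→P_4: (-2)(3) − (-2)(5) = 4
P_4→P_1: (-2)(1) − (2)(3) = -8
Σ = 24
Area = |Σ|/2 = 12.
Net area = 47 − 12 = 35.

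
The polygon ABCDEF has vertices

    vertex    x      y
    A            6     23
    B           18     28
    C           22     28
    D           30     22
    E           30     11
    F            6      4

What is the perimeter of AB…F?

|AB| = √((12)² + (5)²) = √169 = 13
|BC| = √((4)² + (0)²) = √16 = 4
|CD| = √((8)² + (-6)²) = √100 = 10
|DE| = √((0)² + (-11)²) = √121 = 11
|EF| = √((-24)² + (-7)²) = √625 = 25
|FA| = √((0)² + (19)²) = √361 = 19
Perimeter = 13 + 4 + 10 + 11 + 25 + 19 = 82.

82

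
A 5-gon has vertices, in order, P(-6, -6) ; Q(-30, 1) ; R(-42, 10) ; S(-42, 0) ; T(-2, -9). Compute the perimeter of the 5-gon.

96

|PQ| = √((-24)² + (7)²) = √625 = 25
|QR| = √((-12)² + (9)²) = √225 = 15
|RS| = √((0)² + (-10)²) = √100 = 10
|ST| = √((40)² + (-9)²) = √1681 = 41
|TP| = √((-4)² + (3)²) = √25 = 5
Perimeter = 25 + 15 + 10 + 41 + 5 = 96.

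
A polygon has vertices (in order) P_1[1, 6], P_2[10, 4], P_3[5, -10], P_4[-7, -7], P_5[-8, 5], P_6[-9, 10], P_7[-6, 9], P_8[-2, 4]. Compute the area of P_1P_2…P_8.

225

Σ = (-56) + (-120) + (-105) + (-91) + (-35) + (-21) + (-6) + (-16) = -450
Area = |Σ|/2 = 225.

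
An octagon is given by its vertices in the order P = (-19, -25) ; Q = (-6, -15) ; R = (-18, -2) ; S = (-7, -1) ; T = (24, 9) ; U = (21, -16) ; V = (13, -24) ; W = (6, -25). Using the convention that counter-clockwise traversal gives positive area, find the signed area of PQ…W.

Apply the shoelace formula: 2A = Σ (x_i·y_{i+1} − x_{i+1}·y_i), indices taken mod 8.
Cross-terms: 135, -258, 4, -39, -573, -296, -181, -625  ⇒  Σ = -1833
Signed area = Σ/2 = -916.5 (negative ⇒ clockwise traversal).

-916.5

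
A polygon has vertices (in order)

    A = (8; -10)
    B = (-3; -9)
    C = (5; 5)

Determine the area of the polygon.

Σ = (-102) + (30) + (-90) = -162
Area = |Σ|/2 = 81.

81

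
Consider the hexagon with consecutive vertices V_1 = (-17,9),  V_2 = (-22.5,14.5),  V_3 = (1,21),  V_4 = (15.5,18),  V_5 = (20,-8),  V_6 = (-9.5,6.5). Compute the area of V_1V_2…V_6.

621.75

Apply the shoelace formula: 2A = Σ (x_i·y_{i+1} − x_{i+1}·y_i), indices taken mod 6.
V_1→V_2: (-17)(14.5) − (-22.5)(9) = -44
V_2→V_3: (-22.5)(21) − (1)(14.5) = -487
V_3→V_4: (1)(18) − (15.5)(21) = -307.5
V_4→V_5: (15.5)(-8) − (20)(18) = -484
V_5→V_6: (20)(6.5) − (-9.5)(-8) = 54
V_6→V_1: (-9.5)(9) − (-17)(6.5) = 25
Σ = -1243.5
Area = |Σ|/2 = 621.75.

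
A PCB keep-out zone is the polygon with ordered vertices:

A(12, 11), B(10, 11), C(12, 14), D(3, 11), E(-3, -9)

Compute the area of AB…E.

Σ = (22) + (8) + (90) + (6) + (75) = 201
Area = |Σ|/2 = 100.5.

100.5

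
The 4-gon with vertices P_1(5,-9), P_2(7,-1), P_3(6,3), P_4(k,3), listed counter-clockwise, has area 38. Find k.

1

The doubled signed area Σ (x_i y_{i+1} − x_{i+1} y_i) is linear in k.
With k=0 it equals 88; the coefficient of k is -12 (from the two edges through P_4).
So -12·k + 88 = 2·38 = 76 ⇒ k = 1.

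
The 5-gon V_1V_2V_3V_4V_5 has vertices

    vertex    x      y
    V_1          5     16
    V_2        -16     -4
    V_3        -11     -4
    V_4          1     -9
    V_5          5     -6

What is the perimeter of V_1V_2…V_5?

74

|V_1V_2| = √((-21)² + (-20)²) = √841 = 29
|V_2V_3| = √((5)² + (0)²) = √25 = 5
|V_3V_4| = √((12)² + (-5)²) = √169 = 13
|V_4V_5| = √((4)² + (3)²) = √25 = 5
|V_5V_1| = √((0)² + (22)²) = √484 = 22
Perimeter = 29 + 5 + 13 + 5 + 22 = 74.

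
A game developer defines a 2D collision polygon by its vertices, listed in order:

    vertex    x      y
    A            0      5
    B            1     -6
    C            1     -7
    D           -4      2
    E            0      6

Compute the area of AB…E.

Σ = (-5) + (-1) + (-26) + (-24) + (0) = -56
Area = |Σ|/2 = 28.

28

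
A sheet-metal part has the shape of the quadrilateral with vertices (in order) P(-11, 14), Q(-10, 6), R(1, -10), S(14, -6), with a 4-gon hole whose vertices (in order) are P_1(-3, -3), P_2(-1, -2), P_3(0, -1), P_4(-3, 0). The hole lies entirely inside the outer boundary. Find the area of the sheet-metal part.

Outer boundary:
Apply Gauss's area formula: 2A = Σ (x_i·y_{i+1} − x_{i+1}·y_i), indices taken mod 4.
Σ = (74) + (94) + (134) + (130) = 432
Area = |Σ|/2 = 216.
Hole:
Apply the shoelace formula: 2A = Σ (x_i·y_{i+1} − x_{i+1}·y_i), indices taken mod 4.
Σ = (3) + (1) + (-3) + (9) = 10
Area = |Σ|/2 = 5.
Net area = 216 − 5 = 211.

211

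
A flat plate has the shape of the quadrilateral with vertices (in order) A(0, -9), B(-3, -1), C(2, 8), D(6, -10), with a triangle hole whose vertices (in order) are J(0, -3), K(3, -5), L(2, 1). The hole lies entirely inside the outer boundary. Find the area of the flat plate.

Outer boundary:
Apply the surveyor's formula: 2A = Σ (x_i·y_{i+1} − x_{i+1}·y_i), indices taken mod 4.
Cross-terms: -27, -22, -68, -54  ⇒  Σ = -171
Area = |Σ|/2 = 85.5.
Hole:
Apply Gauss's area formula: 2A = Σ (x_i·y_{i+1} − x_{i+1}·y_i), indices taken mod 3.
Σ = (9) + (13) + (-6) = 16
Area = |Σ|/2 = 8.
Net area = 85.5 − 8 = 77.5.

77.5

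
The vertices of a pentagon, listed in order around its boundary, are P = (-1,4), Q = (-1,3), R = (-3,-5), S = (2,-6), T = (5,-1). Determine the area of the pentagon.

45

P→Q: (-1)(3) − (-1)(4) = 1
Q→R: (-1)(-5) − (-3)(3) = 14
R→S: (-3)(-6) − (2)(-5) = 28
S→T: (2)(-1) − (5)(-6) = 28
T→P: (5)(4) − (-1)(-1) = 19
Σ = 90
Area = |Σ|/2 = 45.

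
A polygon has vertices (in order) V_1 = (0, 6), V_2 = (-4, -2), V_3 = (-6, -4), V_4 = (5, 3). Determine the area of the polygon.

V_1→V_2: (0)(-2) − (-4)(6) = 24
V_2→V_3: (-4)(-4) − (-6)(-2) = 4
V_3→V_4: (-6)(3) − (5)(-4) = 2
V_4→V_1: (5)(6) − (0)(3) = 30
Σ = 60
Area = |Σ|/2 = 30.

30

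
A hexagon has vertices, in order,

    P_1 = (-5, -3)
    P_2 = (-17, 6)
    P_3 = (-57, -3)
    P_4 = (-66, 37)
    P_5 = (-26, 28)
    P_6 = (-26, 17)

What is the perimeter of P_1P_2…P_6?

178

|P_1P_2| = √((-12)² + (9)²) = √225 = 15
|P_2P_3| = √((-40)² + (-9)²) = √1681 = 41
|P_3P_4| = √((-9)² + (40)²) = √1681 = 41
|P_4P_5| = √((40)² + (-9)²) = √1681 = 41
|P_5P_6| = √((0)² + (-11)²) = √121 = 11
|P_6P_1| = √((21)² + (-20)²) = √841 = 29
Perimeter = 15 + 41 + 41 + 41 + 11 + 29 = 178.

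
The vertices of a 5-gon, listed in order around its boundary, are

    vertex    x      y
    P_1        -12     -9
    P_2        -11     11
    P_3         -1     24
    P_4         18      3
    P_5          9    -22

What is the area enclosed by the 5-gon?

Apply the shoelace (surveyor's) formula: 2A = Σ (x_i·y_{i+1} − x_{i+1}·y_i), indices taken mod 5.
Cross-terms: -231, -253, -435, -423, -345  ⇒  Σ = -1687
Area = |Σ|/2 = 843.5.

843.5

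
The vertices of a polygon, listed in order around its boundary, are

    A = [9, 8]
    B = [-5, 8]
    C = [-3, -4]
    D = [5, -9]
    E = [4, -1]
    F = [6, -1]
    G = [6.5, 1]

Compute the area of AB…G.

145.75

Cross-terms: 112, 44, 47, 31, 2, 12.5, 43  ⇒  Σ = 291.5
Area = |Σ|/2 = 145.75.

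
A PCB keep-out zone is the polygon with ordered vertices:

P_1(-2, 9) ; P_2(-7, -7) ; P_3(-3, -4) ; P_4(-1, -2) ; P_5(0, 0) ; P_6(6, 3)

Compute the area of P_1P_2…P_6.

73

Apply Gauss's area formula: 2A = Σ (x_i·y_{i+1} − x_{i+1}·y_i), indices taken mod 6.
Cross-terms: 77, 7, 2, 0, 0, 60  ⇒  Σ = 146
Area = |Σ|/2 = 73.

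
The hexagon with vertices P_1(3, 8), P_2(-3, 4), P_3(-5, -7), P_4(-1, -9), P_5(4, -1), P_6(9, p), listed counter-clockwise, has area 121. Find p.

Write out the shoelace sum; only the two edges meeting at P_6 involve p:
2·Area = [(4·p − 9·(-1)) + (9·8 − 3·p)] + 152
       = 1·p + 233 = 242
⇒ p = 9.

9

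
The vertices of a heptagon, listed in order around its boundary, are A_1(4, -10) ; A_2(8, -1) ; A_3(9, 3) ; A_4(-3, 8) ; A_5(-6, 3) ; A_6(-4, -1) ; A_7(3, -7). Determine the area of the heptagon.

138

Apply Gauss's area formula: 2A = Σ (x_i·y_{i+1} − x_{i+1}·y_i), indices taken mod 7.
A_1→A_2: (4)(-1) − (8)(-10) = 76
A_2→A_3: (8)(3) − (9)(-1) = 33
A_3→A_4: (9)(8) − (-3)(3) = 81
A_4→A_5: (-3)(3) − (-6)(8) = 39
A_5→A_6: (-6)(-1) − (-4)(3) = 18
A_6→A_7: (-4)(-7) − (3)(-1) = 31
A_7→A_1: (3)(-10) − (4)(-7) = -2
Σ = 276
Area = |Σ|/2 = 138.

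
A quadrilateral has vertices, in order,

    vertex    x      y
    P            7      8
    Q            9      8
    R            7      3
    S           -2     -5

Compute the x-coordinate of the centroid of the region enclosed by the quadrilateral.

14/3

Apply Gauss's area formula. First the cross-terms c_i = x_i·y_{i+1} − x_{i+1}·y_i:
  -16, -29, -29, 19  ⇒  2A = -55, A = -27.5.
Then Σ (x_i + x_{i+1})·c_i = -770, so x̄ = -770 / (6·(-27.5)) = 14/3.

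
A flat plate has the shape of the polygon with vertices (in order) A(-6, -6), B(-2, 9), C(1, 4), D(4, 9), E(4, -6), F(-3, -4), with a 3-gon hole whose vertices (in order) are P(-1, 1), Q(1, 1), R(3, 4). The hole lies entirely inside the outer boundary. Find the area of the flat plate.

92

Outer boundary:
Apply the shoelace (surveyor's) formula: 2A = Σ (x_i·y_{i+1} − x_{i+1}·y_i), indices taken mod 6.
Σ = (-66) + (-17) + (-7) + (-60) + (-34) + (-6) = -190
Area = |Σ|/2 = 95.
Hole:
Apply Gauss's area formula: 2A = Σ (x_i·y_{i+1} − x_{i+1}·y_i), indices taken mod 3.
Σ = (-2) + (1) + (7) = 6
Area = |Σ|/2 = 3.
Net area = 95 − 3 = 92.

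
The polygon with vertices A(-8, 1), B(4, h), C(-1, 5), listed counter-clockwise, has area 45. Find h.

-5

Write out the shoelace sum; only the two edges meeting at B involve h:
2·Area = [((-8)·h − 4·1) + (4·5 − (-1)·h)] + 39
       = -7·h + 55 = 90
⇒ h = -5.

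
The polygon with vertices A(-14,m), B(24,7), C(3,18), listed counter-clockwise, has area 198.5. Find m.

Write out the shoelace sum; only the two edges meeting at A involve m:
2·Area = [(3·m − (-14)·18) + ((-14)·7 − 24·m)] + 411
       = -21·m + 565 = 397
⇒ m = 8.

8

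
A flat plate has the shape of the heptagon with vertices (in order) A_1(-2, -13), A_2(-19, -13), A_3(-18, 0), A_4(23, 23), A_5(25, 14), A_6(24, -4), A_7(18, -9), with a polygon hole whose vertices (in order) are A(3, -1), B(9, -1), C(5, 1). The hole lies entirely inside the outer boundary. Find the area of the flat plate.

Outer boundary:
Apply the shoelace formula: 2A = Σ (x_i·y_{i+1} − x_{i+1}·y_i), indices taken mod 7.
Σ = (-221) + (-234) + (-414) + (-253) + (-436) + (-144) + (-252) = -1954
Area = |Σ|/2 = 977.
Hole:
Apply the shoelace formula: 2A = Σ (x_i·y_{i+1} − x_{i+1}·y_i), indices taken mod 3.
A→B: (3)(-1) − (9)(-1) = 6
B→C: (9)(1) − (5)(-1) = 14
C→A: (5)(-1) − (3)(1) = -8
Σ = 12
Area = |Σ|/2 = 6.
Net area = 977 − 6 = 971.

971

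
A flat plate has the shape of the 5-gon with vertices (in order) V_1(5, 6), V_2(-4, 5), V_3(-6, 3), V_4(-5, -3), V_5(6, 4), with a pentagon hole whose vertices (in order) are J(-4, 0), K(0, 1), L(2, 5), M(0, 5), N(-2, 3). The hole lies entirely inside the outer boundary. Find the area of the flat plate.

44

Outer boundary:
Apply the shoelace formula: 2A = Σ (x_i·y_{i+1} − x_{i+1}·y_i), indices taken mod 5.
V_1→V_2: (5)(5) − (-4)(6) = 49
V_2→V_3: (-4)(3) − (-6)(5) = 18
V_3→V_4: (-6)(-3) − (-5)(3) = 33
V_4→V_5: (-5)(4) − (6)(-3) = -2
V_5→V_1: (6)(6) − (5)(4) = 16
Σ = 114
Area = |Σ|/2 = 57.
Hole:
Apply Gauss's area formula: 2A = Σ (x_i·y_{i+1} − x_{i+1}·y_i), indices taken mod 5.
Σ = (-4) + (-2) + (10) + (10) + (12) = 26
Area = |Σ|/2 = 13.
Net area = 57 − 13 = 44.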